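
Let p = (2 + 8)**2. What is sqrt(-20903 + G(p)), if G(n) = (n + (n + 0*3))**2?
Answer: 13*sqrt(113) ≈ 138.19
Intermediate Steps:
p = 100 (p = 10**2 = 100)
G(n) = 4*n**2 (G(n) = (n + (n + 0))**2 = (n + n)**2 = (2*n)**2 = 4*n**2)
sqrt(-20903 + G(p)) = sqrt(-20903 + 4*100**2) = sqrt(-20903 + 4*10000) = sqrt(-20903 + 40000) = sqrt(19097) = 13*sqrt(113)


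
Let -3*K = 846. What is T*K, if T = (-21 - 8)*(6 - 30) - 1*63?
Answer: -178506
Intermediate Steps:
K = -282 (K = -⅓*846 = -282)
T = 633 (T = -29*(-24) - 63 = 696 - 63 = 633)
T*K = 633*(-282) = -178506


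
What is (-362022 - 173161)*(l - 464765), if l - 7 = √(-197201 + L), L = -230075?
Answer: 248730580714 - 1070366*I*√106819 ≈ 2.4873e+11 - 3.4983e+8*I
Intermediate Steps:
l = 7 + 2*I*√106819 (l = 7 + √(-197201 - 230075) = 7 + √(-427276) = 7 + 2*I*√106819 ≈ 7.0 + 653.66*I)
(-362022 - 173161)*(l - 464765) = (-362022 - 173161)*((7 + 2*I*√106819) - 464765) = -535183*(-464758 + 2*I*√106819) = 248730580714 - 1070366*I*√106819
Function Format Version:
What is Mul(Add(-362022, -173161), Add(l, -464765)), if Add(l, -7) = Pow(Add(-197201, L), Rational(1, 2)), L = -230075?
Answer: Add(248730580714, Mul(-1070366, I, Pow(106819, Rational(1, 2)))) ≈ Add(2.4873e+11, Mul(-3.4983e+8, I))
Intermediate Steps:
l = Add(7, Mul(2, I, Pow(106819, Rational(1, 2)))) (l = Add(7, Pow(Add(-197201, -230075), Rational(1, 2))) = Add(7, Pow(-427276, Rational(1, 2))) = Add(7, Mul(2, I, Pow(106819, Rational(1, 2)))) ≈ Add(7.0000, Mul(653.66, I)))
Mul(Add(-362022, -173161), Add(l, -464765)) = Mul(Add(-362022, -173161), Add(Add(7, Mul(2, I, Pow(106819, Rational(1, 2)))), -464765)) = Mul(-535183, Add(-464758, Mul(2, I, Pow(106819, Rational(1, 2))))) = Add(248730580714, Mul(-1070366, I, Pow(106819, Rational(1, 2))))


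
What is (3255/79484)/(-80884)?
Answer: -105/207386576 ≈ -5.0630e-7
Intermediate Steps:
(3255/79484)/(-80884) = (3255*(1/79484))*(-1/80884) = (105/2564)*(-1/80884) = -105/207386576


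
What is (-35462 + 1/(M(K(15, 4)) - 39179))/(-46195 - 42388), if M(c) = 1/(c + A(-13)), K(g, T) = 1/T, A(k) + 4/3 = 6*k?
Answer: 1318508473895/3293594158789 ≈ 0.40033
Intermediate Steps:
A(k) = -4/3 + 6*k
M(c) = 1/(-238/3 + c) (M(c) = 1/(c + (-4/3 + 6*(-13))) = 1/(c + (-4/3 - 78)) = 1/(c - 238/3) = 1/(-238/3 + c))
(-35462 + 1/(M(K(15, 4)) - 39179))/(-46195 - 42388) = (-35462 + 1/(3/(-238 + 3/4) - 39179))/(-46195 - 42388) = (-35462 + 1/(3/(-238 + 3*(¼)) - 39179))/(-88583) = (-35462 + 1/(3/(-238 + ¾) - 39179))*(-1/88583) = (-35462 + 1/(3/(-949/4) - 39179))*(-1/88583) = (-35462 + 1/(3*(-4/949) - 39179))*(-1/88583) = (-35462 + 1/(-12/949 - 39179))*(-1/88583) = (-35462 + 1/(-37180883/949))*(-1/88583) = (-35462 - 949/37180883)*(-1/88583) = -1318508473895/37180883*(-1/88583) = 1318508473895/3293594158789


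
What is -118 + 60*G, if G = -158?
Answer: -9598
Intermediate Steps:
-118 + 60*G = -118 + 60*(-158) = -118 - 9480 = -9598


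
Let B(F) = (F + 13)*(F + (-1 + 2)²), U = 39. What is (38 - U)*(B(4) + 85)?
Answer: -170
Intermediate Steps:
B(F) = (1 + F)*(13 + F) (B(F) = (13 + F)*(F + 1²) = (13 + F)*(F + 1) = (13 + F)*(1 + F) = (1 + F)*(13 + F))
(38 - U)*(B(4) + 85) = (38 - 1*39)*((13 + 4² + 14*4) + 85) = (38 - 39)*((13 + 16 + 56) + 85) = -(85 + 85) = -1*170 = -170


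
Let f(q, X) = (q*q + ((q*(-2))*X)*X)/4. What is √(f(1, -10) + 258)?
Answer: 7*√17/2 ≈ 14.431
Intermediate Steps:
f(q, X) = q²/4 - q*X²/2 (f(q, X) = (q² + ((-2*q)*X)*X)*(¼) = (q² + (-2*X*q)*X)*(¼) = (q² - 2*q*X²)*(¼) = q²/4 - q*X²/2)
√(f(1, -10) + 258) = √((¼)*1*(1 - 2*(-10)²) + 258) = √((¼)*1*(1 - 2*100) + 258) = √((¼)*1*(1 - 200) + 258) = √((¼)*1*(-199) + 258) = √(-199/4 + 258) = √(833/4) = 7*√17/2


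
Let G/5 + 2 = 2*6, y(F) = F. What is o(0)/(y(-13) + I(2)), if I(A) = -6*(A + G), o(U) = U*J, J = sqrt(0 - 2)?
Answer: 0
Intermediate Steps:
J = I*sqrt(2) (J = sqrt(-2) = I*sqrt(2) ≈ 1.4142*I)
o(U) = I*U*sqrt(2) (o(U) = U*(I*sqrt(2)) = I*U*sqrt(2))
G = 50 (G = -10 + 5*(2*6) = -10 + 5*12 = -10 + 60 = 50)
I(A) = -300 - 6*A (I(A) = -6*(A + 50) = -6*(50 + A) = -300 - 6*A)
o(0)/(y(-13) + I(2)) = (I*0*sqrt(2))/(-13 + (-300 - 6*2)) = 0/(-13 + (-300 - 12)) = 0/(-13 - 312) = 0/(-325) = -1/325*0 = 0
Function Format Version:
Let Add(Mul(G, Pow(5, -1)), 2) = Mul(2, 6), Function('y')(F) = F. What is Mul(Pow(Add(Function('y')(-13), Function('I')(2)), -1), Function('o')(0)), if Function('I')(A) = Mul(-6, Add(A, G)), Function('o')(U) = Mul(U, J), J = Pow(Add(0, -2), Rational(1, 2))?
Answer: 0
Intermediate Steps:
J = Mul(I, Pow(2, Rational(1, 2))) (J = Pow(-2, Rational(1, 2)) = Mul(I, Pow(2, Rational(1, 2))) ≈ Mul(1.4142, I))
Function('o')(U) = Mul(I, U, Pow(2, Rational(1, 2))) (Function('o')(U) = Mul(U, Mul(I, Pow(2, Rational(1, 2)))) = Mul(I, U, Pow(2, Rational(1, 2))))
G = 50 (G = Add(-10, Mul(5, Mul(2, 6))) = Add(-10, Mul(5, 12)) = Add(-10, 60) = 50)
Function('I')(A) = Add(-300, Mul(-6, A)) (Function('I')(A) = Mul(-6, Add(A, 50)) = Mul(-6, Add(50, A)) = Add(-300, Mul(-6, A)))
Mul(Pow(Add(Function('y')(-13), Function('I')(2)), -1), Function('o')(0)) = Mul(Pow(Add(-13, Add(-300, Mul(-6, 2))), -1), Mul(I, 0, Pow(2, Rational(1, 2)))) = Mul(Pow(Add(-13, Add(-300, -12)), -1), 0) = Mul(Pow(Add(-13, -312), -1), 0) = Mul(Pow(-325, -1), 0) = Mul(Rational(-1, 325), 0) = 0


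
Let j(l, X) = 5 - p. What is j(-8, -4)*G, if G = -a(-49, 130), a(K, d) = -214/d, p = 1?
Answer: 428/65 ≈ 6.5846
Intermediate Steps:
j(l, X) = 4 (j(l, X) = 5 - 1*1 = 5 - 1 = 4)
G = 107/65 (G = -(-214)/130 = -1*(-107/65) = 107/65 ≈ 1.6462)
j(-8, -4)*G = 4*(107/65) = 428/65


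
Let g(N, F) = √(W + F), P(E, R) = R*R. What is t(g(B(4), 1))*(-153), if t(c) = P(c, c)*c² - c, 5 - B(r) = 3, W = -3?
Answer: -612 + 153*I*√2 ≈ -612.0 + 216.37*I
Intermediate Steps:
P(E, R) = R²
B(r) = 2 (B(r) = 5 - 1*3 = 5 - 3 = 2)
g(N, F) = √(-3 + F)
t(c) = c⁴ - c (t(c) = c²*c² - c = c⁴ - c)
t(g(B(4), 1))*(-153) = ((√(-3 + 1))⁴ - √(-3 + 1))*(-153) = ((√(-2))⁴ - √(-2))*(-153) = ((I*√2)⁴ - I*√2)*(-153) = (4 - I*√2)*(-153) = -612 + 153*I*√2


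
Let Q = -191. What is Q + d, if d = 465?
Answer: 274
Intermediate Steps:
Q + d = -191 + 465 = 274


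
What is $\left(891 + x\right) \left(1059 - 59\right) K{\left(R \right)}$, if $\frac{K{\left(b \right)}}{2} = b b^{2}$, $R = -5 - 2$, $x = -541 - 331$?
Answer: $-13034000$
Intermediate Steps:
$x = -872$
$R = -7$
$K{\left(b \right)} = 2 b^{3}$ ($K{\left(b \right)} = 2 b b^{2} = 2 b^{3}$)
$\left(891 + x\right) \left(1059 - 59\right) K{\left(R \right)} = \left(891 - 872\right) \left(1059 - 59\right) 2 \left(-7\right)^{3} = 19 \cdot 1000 \cdot 2 \left(-343\right) = 19000 \left(-686\right) = -13034000$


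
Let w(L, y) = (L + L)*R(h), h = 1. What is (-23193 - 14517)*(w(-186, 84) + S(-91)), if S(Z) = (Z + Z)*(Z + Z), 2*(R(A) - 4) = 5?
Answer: -1157923260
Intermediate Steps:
R(A) = 13/2 (R(A) = 4 + (½)*5 = 4 + 5/2 = 13/2)
S(Z) = 4*Z² (S(Z) = (2*Z)*(2*Z) = 4*Z²)
w(L, y) = 13*L (w(L, y) = (L + L)*(13/2) = (2*L)*(13/2) = 13*L)
(-23193 - 14517)*(w(-186, 84) + S(-91)) = (-23193 - 14517)*(13*(-186) + 4*(-91)²) = -37710*(-2418 + 4*8281) = -37710*(-2418 + 33124) = -37710*30706 = -1157923260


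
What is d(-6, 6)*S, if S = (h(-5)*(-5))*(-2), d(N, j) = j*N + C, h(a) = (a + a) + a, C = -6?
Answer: 6300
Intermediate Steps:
h(a) = 3*a (h(a) = 2*a + a = 3*a)
d(N, j) = -6 + N*j (d(N, j) = j*N - 6 = N*j - 6 = -6 + N*j)
S = -150 (S = ((3*(-5))*(-5))*(-2) = -15*(-5)*(-2) = 75*(-2) = -150)
d(-6, 6)*S = (-6 - 6*6)*(-150) = (-6 - 36)*(-150) = -42*(-150) = 6300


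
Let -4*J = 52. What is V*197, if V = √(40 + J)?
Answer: 591*√3 ≈ 1023.6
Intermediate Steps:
J = -13 (J = -¼*52 = -13)
V = 3*√3 (V = √(40 - 13) = √27 = 3*√3 ≈ 5.1962)
V*197 = (3*√3)*197 = 591*√3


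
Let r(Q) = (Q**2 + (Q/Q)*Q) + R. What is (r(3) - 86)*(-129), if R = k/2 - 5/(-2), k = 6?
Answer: 17673/2 ≈ 8836.5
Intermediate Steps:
R = 11/2 (R = 6/2 - 5/(-2) = 6*(1/2) - 5*(-1/2) = 3 + 5/2 = 11/2 ≈ 5.5000)
r(Q) = 11/2 + Q + Q**2 (r(Q) = (Q**2 + (Q/Q)*Q) + 11/2 = (Q**2 + 1*Q) + 11/2 = (Q**2 + Q) + 11/2 = (Q + Q**2) + 11/2 = 11/2 + Q + Q**2)
(r(3) - 86)*(-129) = ((11/2 + 3 + 3**2) - 86)*(-129) = ((11/2 + 3 + 9) - 86)*(-129) = (35/2 - 86)*(-129) = -137/2*(-129) = 17673/2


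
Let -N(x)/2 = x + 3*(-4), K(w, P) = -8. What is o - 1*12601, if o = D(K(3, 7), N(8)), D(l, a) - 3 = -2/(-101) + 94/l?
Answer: -5094331/404 ≈ -12610.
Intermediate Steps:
N(x) = 24 - 2*x (N(x) = -2*(x + 3*(-4)) = -2*(x - 12) = -2*(-12 + x) = 24 - 2*x)
D(l, a) = 305/101 + 94/l (D(l, a) = 3 + (-2/(-101) + 94/l) = 3 + (-2*(-1/101) + 94/l) = 3 + (2/101 + 94/l) = 305/101 + 94/l)
o = -3527/404 (o = 305/101 + 94/(-8) = 305/101 + 94*(-⅛) = 305/101 - 47/4 = -3527/404 ≈ -8.7302)
o - 1*12601 = -3527/404 - 1*12601 = -3527/404 - 12601 = -5094331/404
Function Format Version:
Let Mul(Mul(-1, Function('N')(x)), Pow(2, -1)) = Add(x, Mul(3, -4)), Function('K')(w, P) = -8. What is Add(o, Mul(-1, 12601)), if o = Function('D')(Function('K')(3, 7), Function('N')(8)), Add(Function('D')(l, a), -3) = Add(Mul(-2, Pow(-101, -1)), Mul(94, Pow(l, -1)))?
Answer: Rational(-5094331, 404) ≈ -12610.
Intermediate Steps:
Function('N')(x) = Add(24, Mul(-2, x)) (Function('N')(x) = Mul(-2, Add(x, Mul(3, -4))) = Mul(-2, Add(x, -12)) = Mul(-2, Add(-12, x)) = Add(24, Mul(-2, x)))
Function('D')(l, a) = Add(Rational(305, 101), Mul(94, Pow(l, -1))) (Function('D')(l, a) = Add(3, Add(Mul(-2, Pow(-101, -1)), Mul(94, Pow(l, -1)))) = Add(3, Add(Mul(-2, Rational(-1, 101)), Mul(94, Pow(l, -1)))) = Add(3, Add(Rational(2, 101), Mul(94, Pow(l, -1)))) = Add(Rational(305, 101), Mul(94, Pow(l, -1))))
o = Rational(-3527, 404) (o = Add(Rational(305, 101), Mul(94, Pow(-8, -1))) = Add(Rational(305, 101), Mul(94, Rational(-1, 8))) = Add(Rational(305, 101), Rational(-47, 4)) = Rational(-3527, 404) ≈ -8.7302)
Add(o, Mul(-1, 12601)) = Add(Rational(-3527, 404), Mul(-1, 12601)) = Add(Rational(-3527, 404), -12601) = Rational(-5094331, 404)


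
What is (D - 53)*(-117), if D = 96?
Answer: -5031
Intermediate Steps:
(D - 53)*(-117) = (96 - 53)*(-117) = 43*(-117) = -5031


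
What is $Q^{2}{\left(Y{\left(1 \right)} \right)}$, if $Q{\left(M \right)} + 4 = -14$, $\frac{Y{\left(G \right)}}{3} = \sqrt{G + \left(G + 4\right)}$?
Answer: $324$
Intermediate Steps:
$Y{\left(G \right)} = 3 \sqrt{4 + 2 G}$ ($Y{\left(G \right)} = 3 \sqrt{G + \left(G + 4\right)} = 3 \sqrt{G + \left(4 + G\right)} = 3 \sqrt{4 + 2 G}$)
$Q{\left(M \right)} = -18$ ($Q{\left(M \right)} = -4 - 14 = -18$)
$Q^{2}{\left(Y{\left(1 \right)} \right)} = \left(-18\right)^{2} = 324$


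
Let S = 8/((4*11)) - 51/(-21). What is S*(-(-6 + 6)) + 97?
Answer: 97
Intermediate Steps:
S = 201/77 (S = 8/44 - 51*(-1/21) = 8*(1/44) + 17/7 = 2/11 + 17/7 = 201/77 ≈ 2.6104)
S*(-(-6 + 6)) + 97 = 201*(-(-6 + 6))/77 + 97 = 201*(-1*0)/77 + 97 = (201/77)*0 + 97 = 0 + 97 = 97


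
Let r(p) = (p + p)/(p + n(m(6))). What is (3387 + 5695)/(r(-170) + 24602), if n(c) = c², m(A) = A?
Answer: 304247/824252 ≈ 0.36912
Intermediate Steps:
r(p) = 2*p/(36 + p) (r(p) = (p + p)/(p + 6²) = (2*p)/(p + 36) = (2*p)/(36 + p) = 2*p/(36 + p))
(3387 + 5695)/(r(-170) + 24602) = (3387 + 5695)/(2*(-170)/(36 - 170) + 24602) = 9082/(2*(-170)/(-134) + 24602) = 9082/(2*(-170)*(-1/134) + 24602) = 9082/(170/67 + 24602) = 9082/(1648504/67) = 9082*(67/1648504) = 304247/824252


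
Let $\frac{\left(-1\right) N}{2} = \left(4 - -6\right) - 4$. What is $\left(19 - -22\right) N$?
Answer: $-492$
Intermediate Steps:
$N = -12$ ($N = - 2 \left(\left(4 - -6\right) - 4\right) = - 2 \left(\left(4 + 6\right) - 4\right) = - 2 \left(10 - 4\right) = \left(-2\right) 6 = -12$)
$\left(19 - -22\right) N = \left(19 - -22\right) \left(-12\right) = \left(19 + 22\right) \left(-12\right) = 41 \left(-12\right) = -492$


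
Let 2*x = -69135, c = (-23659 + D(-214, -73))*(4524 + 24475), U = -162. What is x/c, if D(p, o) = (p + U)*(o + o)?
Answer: -69135/1811683526 ≈ -3.8161e-5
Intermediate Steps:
D(p, o) = 2*o*(-162 + p) (D(p, o) = (p - 162)*(o + o) = (-162 + p)*(2*o) = 2*o*(-162 + p))
c = 905841763 (c = (-23659 + 2*(-73)*(-162 - 214))*(4524 + 24475) = (-23659 + 2*(-73)*(-376))*28999 = (-23659 + 54896)*28999 = 31237*28999 = 905841763)
x = -69135/2 (x = (1/2)*(-69135) = -69135/2 ≈ -34568.)
x/c = -69135/2/905841763 = -69135/2*1/905841763 = -69135/1811683526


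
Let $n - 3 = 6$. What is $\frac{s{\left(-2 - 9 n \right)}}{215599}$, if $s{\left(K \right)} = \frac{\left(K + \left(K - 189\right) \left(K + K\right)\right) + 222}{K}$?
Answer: $- \frac{45291}{17894717} \approx -0.002531$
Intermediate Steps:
$n = 9$ ($n = 3 + 6 = 9$)
$s{\left(K \right)} = \frac{222 + K + 2 K \left(-189 + K\right)}{K}$ ($s{\left(K \right)} = \frac{\left(K + \left(-189 + K\right) 2 K\right) + 222}{K} = \frac{\left(K + 2 K \left(-189 + K\right)\right) + 222}{K} = \frac{222 + K + 2 K \left(-189 + K\right)}{K}$)
$\frac{s{\left(-2 - 9 n \right)}}{215599} = \frac{-377 + 2 \left(-2 - 81\right) + \frac{222}{-2 - 81}}{215599} = \left(-377 + 2 \left(-2 - 81\right) + \frac{222}{-2 - 81}\right) \frac{1}{215599} = \left(-377 + 2 \left(-83\right) + \frac{222}{-83}\right) \frac{1}{215599} = \left(-377 - 166 + 222 \left(- \frac{1}{83}\right)\right) \frac{1}{215599} = \left(-377 - 166 - \frac{222}{83}\right) \frac{1}{215599} = \left(- \frac{45291}{83}\right) \frac{1}{215599} = - \frac{45291}{17894717}$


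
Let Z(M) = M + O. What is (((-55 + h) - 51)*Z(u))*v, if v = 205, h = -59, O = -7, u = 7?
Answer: 0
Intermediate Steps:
Z(M) = -7 + M (Z(M) = M - 7 = -7 + M)
(((-55 + h) - 51)*Z(u))*v = (((-55 - 59) - 51)*(-7 + 7))*205 = ((-114 - 51)*0)*205 = -165*0*205 = 0*205 = 0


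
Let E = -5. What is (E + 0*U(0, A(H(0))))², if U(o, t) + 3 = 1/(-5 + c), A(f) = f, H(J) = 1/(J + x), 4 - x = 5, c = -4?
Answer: 25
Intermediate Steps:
x = -1 (x = 4 - 1*5 = 4 - 5 = -1)
H(J) = 1/(-1 + J) (H(J) = 1/(J - 1) = 1/(-1 + J))
U(o, t) = -28/9 (U(o, t) = -3 + 1/(-5 - 4) = -3 + 1/(-9) = -3 - ⅑ = -28/9)
(E + 0*U(0, A(H(0))))² = (-5 + 0*(-28/9))² = (-5 + 0)² = (-5)² = 25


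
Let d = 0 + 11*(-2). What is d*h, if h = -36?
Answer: 792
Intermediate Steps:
d = -22 (d = 0 - 22 = -22)
d*h = -22*(-36) = 792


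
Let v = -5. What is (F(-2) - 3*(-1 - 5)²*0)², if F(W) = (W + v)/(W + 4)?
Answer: 49/4 ≈ 12.250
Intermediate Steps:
F(W) = (-5 + W)/(4 + W) (F(W) = (W - 5)/(W + 4) = (-5 + W)/(4 + W))
(F(-2) - 3*(-1 - 5)²*0)² = ((-5 - 2)/(4 - 2) - 3*(-1 - 5)²*0)² = (-7/2 - 3*(-6)²*0)² = ((½)*(-7) - 3*36*0)² = (-7/2 - 108*0)² = (-7/2 + 0)² = (-7/2)² = 49/4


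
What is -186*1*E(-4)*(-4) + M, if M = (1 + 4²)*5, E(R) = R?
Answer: -2891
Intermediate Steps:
M = 85 (M = (1 + 16)*5 = 17*5 = 85)
-186*1*E(-4)*(-4) + M = -186*1*(-4)*(-4) + 85 = -(-744)*(-4) + 85 = -186*16 + 85 = -2976 + 85 = -2891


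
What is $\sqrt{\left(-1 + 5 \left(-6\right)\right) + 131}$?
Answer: $10$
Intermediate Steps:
$\sqrt{\left(-1 + 5 \left(-6\right)\right) + 131} = \sqrt{\left(-1 - 30\right) + 131} = \sqrt{-31 + 131} = \sqrt{100} = 10$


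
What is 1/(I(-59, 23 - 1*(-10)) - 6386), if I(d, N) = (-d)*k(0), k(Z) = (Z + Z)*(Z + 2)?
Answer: -1/6386 ≈ -0.00015659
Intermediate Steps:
k(Z) = 2*Z*(2 + Z) (k(Z) = (2*Z)*(2 + Z) = 2*Z*(2 + Z))
I(d, N) = 0 (I(d, N) = (-d)*(2*0*(2 + 0)) = (-d)*(2*0*2) = -d*0 = 0)
1/(I(-59, 23 - 1*(-10)) - 6386) = 1/(0 - 6386) = 1/(-6386) = -1/6386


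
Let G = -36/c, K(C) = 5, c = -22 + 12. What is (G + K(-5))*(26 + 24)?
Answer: 430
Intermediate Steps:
c = -10
G = 18/5 (G = -36/(-10) = -36*(-⅒) = 18/5 ≈ 3.6000)
(G + K(-5))*(26 + 24) = (18/5 + 5)*(26 + 24) = (43/5)*50 = 430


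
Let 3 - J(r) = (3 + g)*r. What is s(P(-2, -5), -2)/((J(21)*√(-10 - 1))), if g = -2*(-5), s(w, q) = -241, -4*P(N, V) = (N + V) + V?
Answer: -241*I*√11/2970 ≈ -0.26913*I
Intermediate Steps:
P(N, V) = -V/2 - N/4 (P(N, V) = -((N + V) + V)/4 = -(N + 2*V)/4 = -V/2 - N/4)
g = 10
J(r) = 3 - 13*r (J(r) = 3 - (3 + 10)*r = 3 - 13*r)
s(P(-2, -5), -2)/((J(21)*√(-10 - 1))) = -241*1/(√(-10 - 1)*(3 - 13*21)) = -241*(-I*√11/(11*(3 - 273))) = -241*I*√11/2970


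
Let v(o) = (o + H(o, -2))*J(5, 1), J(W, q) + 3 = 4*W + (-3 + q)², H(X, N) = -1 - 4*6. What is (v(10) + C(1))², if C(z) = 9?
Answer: 93636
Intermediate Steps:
H(X, N) = -25 (H(X, N) = -1 - 24 = -25)
J(W, q) = -3 + (-3 + q)² + 4*W (J(W, q) = -3 + (4*W + (-3 + q)²) = -3 + ((-3 + q)² + 4*W) = -3 + (-3 + q)² + 4*W)
v(o) = -525 + 21*o (v(o) = (o - 25)*(-3 + (-3 + 1)² + 4*5) = (-25 + o)*(-3 + (-2)² + 20) = (-25 + o)*(-3 + 4 + 20) = (-25 + o)*21 = -525 + 21*o)
(v(10) + C(1))² = ((-525 + 21*10) + 9)² = ((-525 + 210) + 9)² = (-315 + 9)² = (-306)² = 93636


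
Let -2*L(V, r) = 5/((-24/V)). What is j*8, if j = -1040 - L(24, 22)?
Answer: -8340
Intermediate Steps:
L(V, r) = 5*V/48 (L(V, r) = -5/(2*((-24/V))) = -5*(-V/24)/2 = -(-5)*V/48 = 5*V/48)
j = -2085/2 (j = -1040 - 5*24/48 = -1040 - 1*5/2 = -1040 - 5/2 = -2085/2 ≈ -1042.5)
j*8 = -2085/2*8 = -8340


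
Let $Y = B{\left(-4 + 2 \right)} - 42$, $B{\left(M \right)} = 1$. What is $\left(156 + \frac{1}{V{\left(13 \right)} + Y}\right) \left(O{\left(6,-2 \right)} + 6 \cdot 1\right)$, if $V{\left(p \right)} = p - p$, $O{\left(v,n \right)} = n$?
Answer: $\frac{25580}{41} \approx 623.9$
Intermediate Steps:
$V{\left(p \right)} = 0$
$Y = -41$ ($Y = 1 - 42 = -41$)
$\left(156 + \frac{1}{V{\left(13 \right)} + Y}\right) \left(O{\left(6,-2 \right)} + 6 \cdot 1\right) = \left(156 + \frac{1}{0 - 41}\right) \left(-2 + 6 \cdot 1\right) = \left(156 + \frac{1}{-41}\right) \left(-2 + 6\right) = \left(156 - \frac{1}{41}\right) 4 = \frac{6395}{41} \cdot 4 = \frac{25580}{41}$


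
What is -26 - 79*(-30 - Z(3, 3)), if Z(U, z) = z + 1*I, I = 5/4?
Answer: 10719/4 ≈ 2679.8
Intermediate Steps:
I = 5/4 (I = 5*(¼) = 5/4 ≈ 1.2500)
Z(U, z) = 5/4 + z (Z(U, z) = z + 1*(5/4) = z + 5/4 = 5/4 + z)
-26 - 79*(-30 - Z(3, 3)) = -26 - 79*(-30 - (5/4 + 3)) = -26 - 79*(-30 - 1*17/4) = -26 - 79*(-30 - 17/4) = -26 - 79*(-137/4) = -26 + 10823/4 = 10719/4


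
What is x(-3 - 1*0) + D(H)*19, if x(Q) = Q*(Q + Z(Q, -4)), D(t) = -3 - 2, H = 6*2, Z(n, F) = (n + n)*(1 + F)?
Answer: -140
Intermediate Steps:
Z(n, F) = 2*n*(1 + F) (Z(n, F) = (2*n)*(1 + F) = 2*n*(1 + F))
H = 12
D(t) = -5
x(Q) = -5*Q² (x(Q) = Q*(Q + 2*Q*(1 - 4)) = Q*(Q + 2*Q*(-3)) = Q*(Q - 6*Q) = Q*(-5*Q) = -5*Q²)
x(-3 - 1*0) + D(H)*19 = -5*(-3 - 1*0)² - 5*19 = -5*(-3 + 0)² - 95 = -5*(-3)² - 95 = -5*9 - 95 = -45 - 95 = -140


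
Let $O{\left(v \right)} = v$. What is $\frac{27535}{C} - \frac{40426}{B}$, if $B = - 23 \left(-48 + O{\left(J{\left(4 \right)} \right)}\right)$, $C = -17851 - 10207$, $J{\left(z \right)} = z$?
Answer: $- \frac{145267266}{3549337} \approx -40.928$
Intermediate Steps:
$C = -28058$
$B = 1012$ ($B = - 23 \left(-48 + 4\right) = \left(-23\right) \left(-44\right) = 1012$)
$\frac{27535}{C} - \frac{40426}{B} = \frac{27535}{-28058} - \frac{40426}{1012} = 27535 \left(- \frac{1}{28058}\right) - \frac{20213}{506} = - \frac{27535}{28058} - \frac{20213}{506} = - \frac{145267266}{3549337}$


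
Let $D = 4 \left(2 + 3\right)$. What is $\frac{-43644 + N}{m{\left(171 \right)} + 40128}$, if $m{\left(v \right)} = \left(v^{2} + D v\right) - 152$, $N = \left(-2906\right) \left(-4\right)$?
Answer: $- \frac{32020}{72637} \approx -0.44082$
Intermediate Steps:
$D = 20$ ($D = 4 \cdot 5 = 20$)
$N = 11624$
$m{\left(v \right)} = -152 + v^{2} + 20 v$ ($m{\left(v \right)} = \left(v^{2} + 20 v\right) - 152 = -152 + v^{2} + 20 v$)
$\frac{-43644 + N}{m{\left(171 \right)} + 40128} = \frac{-43644 + 11624}{\left(-152 + 171^{2} + 20 \cdot 171\right) + 40128} = - \frac{32020}{\left(-152 + 29241 + 3420\right) + 40128} = - \frac{32020}{32509 + 40128} = - \frac{32020}{72637}$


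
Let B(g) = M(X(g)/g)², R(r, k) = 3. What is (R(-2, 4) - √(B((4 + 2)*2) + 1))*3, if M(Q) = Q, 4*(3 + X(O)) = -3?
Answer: 9 - 3*√281/16 ≈ 5.8569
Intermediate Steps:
X(O) = -15/4 (X(O) = -3 + (¼)*(-3) = -3 - ¾ = -15/4)
B(g) = 225/(16*g²) (B(g) = (-15/(4*g))² = 225/(16*g²))
(R(-2, 4) - √(B((4 + 2)*2) + 1))*3 = (3 - √(225/(16*((4 + 2)*2)²) + 1))*3 = (3 - √(225/(16*(6*2)²) + 1))*3 = (3 - √((225/16)/12² + 1))*3 = (3 - √((225/16)*(1/144) + 1))*3 = (3 - √(25/256 + 1))*3 = (3 - √(281/256))*3 = (3 - √281/16)*3 = 9 - 3*√281/16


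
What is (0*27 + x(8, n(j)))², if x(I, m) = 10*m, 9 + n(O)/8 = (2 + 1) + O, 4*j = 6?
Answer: 129600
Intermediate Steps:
j = 3/2 (j = (¼)*6 = 3/2 ≈ 1.5000)
n(O) = -48 + 8*O (n(O) = -72 + 8*((2 + 1) + O) = -72 + 8*(3 + O) = -72 + (24 + 8*O) = -48 + 8*O)
(0*27 + x(8, n(j)))² = (0*27 + 10*(-48 + 8*(3/2)))² = (0 + 10*(-48 + 12))² = (0 + 10*(-36))² = (0 - 360)² = (-360)² = 129600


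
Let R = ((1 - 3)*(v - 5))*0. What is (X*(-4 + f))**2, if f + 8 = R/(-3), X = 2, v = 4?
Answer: 576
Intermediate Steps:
R = 0 (R = ((1 - 3)*(4 - 5))*0 = -2*(-1)*0 = 2*0 = 0)
f = -8 (f = -8 + 0/(-3) = -8 + 0*(-1/3) = -8 + 0 = -8)
(X*(-4 + f))**2 = (2*(-4 - 8))**2 = (2*(-12))**2 = (-24)**2 = 576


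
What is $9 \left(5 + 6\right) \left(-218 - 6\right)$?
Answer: $-22176$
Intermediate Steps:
$9 \left(5 + 6\right) \left(-218 - 6\right) = 9 \cdot 11 \left(-224\right) = 99 \left(-224\right) = -22176$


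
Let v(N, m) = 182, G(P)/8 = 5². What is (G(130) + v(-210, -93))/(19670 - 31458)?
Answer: -191/5894 ≈ -0.032406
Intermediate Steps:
G(P) = 200 (G(P) = 8*5² = 8*25 = 200)
(G(130) + v(-210, -93))/(19670 - 31458) = (200 + 182)/(19670 - 31458) = 382/(-11788) = 382*(-1/11788) = -191/5894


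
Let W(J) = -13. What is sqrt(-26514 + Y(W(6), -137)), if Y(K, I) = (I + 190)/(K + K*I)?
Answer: I*sqrt(20719500958)/884 ≈ 162.83*I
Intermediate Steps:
Y(K, I) = (190 + I)/(K + I*K)
sqrt(-26514 + Y(W(6), -137)) = sqrt(-26514 + (190 - 137)/((-13)*(1 - 137))) = sqrt(-26514 - 1/13*53/(-136)) = sqrt(-26514 - 1/13*(-1/136)*53) = sqrt(-26514 + 53/1768) = sqrt(-46876699/1768) = I*sqrt(20719500958)/884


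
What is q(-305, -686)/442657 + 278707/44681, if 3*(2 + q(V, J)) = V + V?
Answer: 28468253077/4564236327 ≈ 6.2372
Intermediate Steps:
q(V, J) = -2 + 2*V/3 (q(V, J) = -2 + (V + V)/3 = -2 + (2*V)/3 = -2 + 2*V/3)
q(-305, -686)/442657 + 278707/44681 = (-2 + (⅔)*(-305))/442657 + 278707/44681 = (-2 - 610/3)*(1/442657) + 278707*(1/44681) = -616/3*1/442657 + 21439/3437 = -616/1327971 + 21439/3437 = 28468253077/4564236327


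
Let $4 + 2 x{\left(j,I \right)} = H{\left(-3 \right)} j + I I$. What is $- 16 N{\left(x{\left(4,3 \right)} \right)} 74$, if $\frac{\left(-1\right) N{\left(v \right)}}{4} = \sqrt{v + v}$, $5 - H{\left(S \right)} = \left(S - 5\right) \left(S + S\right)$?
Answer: $4736 i \sqrt{167} \approx 61203.0 i$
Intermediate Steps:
$H{\left(S \right)} = 5 - 2 S \left(-5 + S\right)$ ($H{\left(S \right)} = 5 - \left(S - 5\right) \left(S + S\right) = 5 - \left(-5 + S\right) 2 S = 5 - 2 S \left(-5 + S\right)$)
$x{\left(j,I \right)} = -2 + \frac{I^{2}}{2} - \frac{43 j}{2}$ ($x{\left(j,I \right)} = -2 + \frac{\left(5 - 2 \left(-3\right)^{2} + 10 \left(-3\right)\right) j + I I}{2} = -2 + \frac{\left(5 - 18 - 30\right) j + I^{2}}{2} = -2 + \frac{- 43 j + I^{2}}{2} = -2 + \frac{I^{2} - 43 j}{2} = -2 + \left(\frac{I^{2}}{2} - \frac{43 j}{2}\right) = -2 + \frac{I^{2}}{2} - \frac{43 j}{2}$)
$N{\left(v \right)} = - 4 \sqrt{2} \sqrt{v}$ ($N{\left(v \right)} = - 4 \sqrt{v + v} = - 4 \sqrt{2 v} = - 4 \sqrt{2} \sqrt{v}$)
$- 16 N{\left(x{\left(4,3 \right)} \right)} 74 = - 16 \left(- 4 \sqrt{2} \sqrt{-2 + \frac{3^{2}}{2} - 86}\right) 74 = - 16 \left(- 4 \sqrt{2} \sqrt{-2 + \frac{1}{2} \cdot 9 - 86}\right) 74 = - 16 \left(- 4 \sqrt{2} \sqrt{-2 + \frac{9}{2} - 86}\right) 74 = - 16 \left(- 4 \sqrt{2} \sqrt{- \frac{167}{2}}\right) 74 = - 16 \left(- 4 \sqrt{2} \frac{i \sqrt{334}}{2}\right) 74 = - 16 \left(- 4 i \sqrt{167}\right) 74 = 64 i \sqrt{167} \cdot 74 = 4736 i \sqrt{167}$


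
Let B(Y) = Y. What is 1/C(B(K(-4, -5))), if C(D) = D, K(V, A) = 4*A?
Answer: -1/20 ≈ -0.050000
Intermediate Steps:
1/C(B(K(-4, -5))) = 1/(4*(-5)) = 1/(-20) = -1/20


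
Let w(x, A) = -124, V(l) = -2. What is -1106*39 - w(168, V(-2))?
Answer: -43010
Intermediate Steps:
-1106*39 - w(168, V(-2)) = -1106*39 - 1*(-124) = -43134 + 124 = -43010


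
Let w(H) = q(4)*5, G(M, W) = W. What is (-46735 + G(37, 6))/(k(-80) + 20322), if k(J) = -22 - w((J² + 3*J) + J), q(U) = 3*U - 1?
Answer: -46729/20245 ≈ -2.3082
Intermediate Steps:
q(U) = -1 + 3*U
w(H) = 55 (w(H) = (-1 + 3*4)*5 = (-1 + 12)*5 = 11*5 = 55)
k(J) = -77 (k(J) = -22 - 1*55 = -22 - 55 = -77)
(-46735 + G(37, 6))/(k(-80) + 20322) = (-46735 + 6)/(-77 + 20322) = -46729/20245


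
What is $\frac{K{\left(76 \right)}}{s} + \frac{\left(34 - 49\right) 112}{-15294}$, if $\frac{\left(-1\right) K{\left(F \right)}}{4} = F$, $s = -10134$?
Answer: $\frac{1806208}{12915783} \approx 0.13984$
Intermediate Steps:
$K{\left(F \right)} = - 4 F$
$\frac{K{\left(76 \right)}}{s} + \frac{\left(34 - 49\right) 112}{-15294} = \frac{\left(-4\right) 76}{-10134} + \frac{\left(34 - 49\right) 112}{-15294} = \left(-304\right) \left(- \frac{1}{10134}\right) + \left(-15\right) 112 \left(- \frac{1}{15294}\right) = \frac{152}{5067} - - \frac{280}{2549} = \frac{152}{5067} + \frac{280}{2549} = \frac{1806208}{12915783}$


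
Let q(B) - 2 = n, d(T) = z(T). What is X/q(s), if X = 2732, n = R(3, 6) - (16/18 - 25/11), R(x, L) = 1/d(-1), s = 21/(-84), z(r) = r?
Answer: 67617/59 ≈ 1146.1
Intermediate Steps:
s = -¼ (s = 21*(-1/84) = -¼ ≈ -0.25000)
d(T) = T
R(x, L) = -1 (R(x, L) = 1/(-1) = -1)
n = 38/99 (n = -1 - (16/18 - 25/11) = -1 - (16*(1/18) - 25*1/11) = -1 - (8/9 - 25/11) = -1 - 1*(-137/99) = -1 + 137/99 = 38/99 ≈ 0.38384)
q(B) = 236/99 (q(B) = 2 + 38/99 = 236/99)
X/q(s) = 2732/(236/99) = 2732*(99/236) = 67617/59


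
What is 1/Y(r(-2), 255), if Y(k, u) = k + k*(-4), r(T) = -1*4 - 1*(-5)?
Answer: -⅓ ≈ -0.33333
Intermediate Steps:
r(T) = 1 (r(T) = -4 + 5 = 1)
Y(k, u) = -3*k (Y(k, u) = k - 4*k = -3*k)
1/Y(r(-2), 255) = 1/(-3*1) = 1/(-3) = -⅓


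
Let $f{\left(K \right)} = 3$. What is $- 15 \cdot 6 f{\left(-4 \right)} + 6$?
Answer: $-264$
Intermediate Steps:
$- 15 \cdot 6 f{\left(-4 \right)} + 6 = - 15 \cdot 6 \cdot 3 + 6 = \left(-15\right) 18 + 6 = -270 + 6 = -264$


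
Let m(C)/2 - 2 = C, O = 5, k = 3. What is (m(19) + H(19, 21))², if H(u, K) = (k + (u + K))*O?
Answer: 66049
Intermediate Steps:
m(C) = 4 + 2*C
H(u, K) = 15 + 5*K + 5*u (H(u, K) = (3 + (u + K))*5 = (3 + (K + u))*5 = (3 + K + u)*5 = 15 + 5*K + 5*u)
(m(19) + H(19, 21))² = ((4 + 2*19) + (15 + 5*21 + 5*19))² = ((4 + 38) + (15 + 105 + 95))² = (42 + 215)² = 257² = 66049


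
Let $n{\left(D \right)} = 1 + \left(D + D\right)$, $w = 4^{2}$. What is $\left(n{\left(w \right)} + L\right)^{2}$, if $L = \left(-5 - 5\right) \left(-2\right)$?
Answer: $2809$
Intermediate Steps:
$L = 20$ ($L = \left(-10\right) \left(-2\right) = 20$)
$w = 16$
$n{\left(D \right)} = 1 + 2 D$
$\left(n{\left(w \right)} + L\right)^{2} = \left(\left(1 + 2 \cdot 16\right) + 20\right)^{2} = \left(\left(1 + 32\right) + 20\right)^{2} = \left(33 + 20\right)^{2} = 53^{2} = 2809$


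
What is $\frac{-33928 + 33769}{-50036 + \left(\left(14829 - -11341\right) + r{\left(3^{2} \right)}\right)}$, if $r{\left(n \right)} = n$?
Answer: $\frac{159}{23857} \approx 0.0066647$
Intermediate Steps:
$\frac{-33928 + 33769}{-50036 + \left(\left(14829 - -11341\right) + r{\left(3^{2} \right)}\right)} = \frac{-33928 + 33769}{-50036 + \left(\left(14829 - -11341\right) + 3^{2}\right)} = - \frac{159}{-50036 + \left(\left(14829 + 11341\right) + 9\right)} = - \frac{159}{-50036 + \left(26170 + 9\right)} = - \frac{159}{-50036 + 26179} = - \frac{159}{-23857} = \left(-159\right) \left(- \frac{1}{23857}\right) = \frac{159}{23857}$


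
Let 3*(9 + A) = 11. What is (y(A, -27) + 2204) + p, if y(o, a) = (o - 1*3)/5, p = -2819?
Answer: -1850/3 ≈ -616.67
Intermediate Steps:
A = -16/3 (A = -9 + (1/3)*11 = -9 + 11/3 = -16/3 ≈ -5.3333)
y(o, a) = -3/5 + o/5 (y(o, a) = (o - 3)*(1/5) = (-3 + o)*(1/5) = -3/5 + o/5)
(y(A, -27) + 2204) + p = ((-3/5 + (1/5)*(-16/3)) + 2204) - 2819 = ((-3/5 - 16/15) + 2204) - 2819 = (-5/3 + 2204) - 2819 = 6607/3 - 2819 = -1850/3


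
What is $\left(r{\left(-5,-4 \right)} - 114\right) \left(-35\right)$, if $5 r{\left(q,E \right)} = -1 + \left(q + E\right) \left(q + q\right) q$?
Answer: $7147$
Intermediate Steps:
$r{\left(q,E \right)} = - \frac{1}{5} + \frac{2 q^{2} \left(E + q\right)}{5}$ ($r{\left(q,E \right)} = \frac{-1 + \left(q + E\right) \left(q + q\right) q}{5} = \frac{-1 + \left(E + q\right) 2 q q}{5} = \frac{-1 + 2 q \left(E + q\right) q}{5} = \frac{-1 + 2 q^{2} \left(E + q\right)}{5} = - \frac{1}{5} + \frac{2 q^{2} \left(E + q\right)}{5}$)
$\left(r{\left(-5,-4 \right)} - 114\right) \left(-35\right) = \left(\left(- \frac{1}{5} + \frac{2 \left(-5\right)^{3}}{5} + \frac{2}{5} \left(-4\right) \left(-5\right)^{2}\right) - 114\right) \left(-35\right) = \left(\left(- \frac{1}{5} + \frac{2}{5} \left(-125\right) + \frac{2}{5} \left(-4\right) 25\right) - 114\right) \left(-35\right) = \left(\left(- \frac{1}{5} - 50 - 40\right) - 114\right) \left(-35\right) = \left(- \frac{451}{5} - 114\right) \left(-35\right) = \left(- \frac{1021}{5}\right) \left(-35\right) = 7147$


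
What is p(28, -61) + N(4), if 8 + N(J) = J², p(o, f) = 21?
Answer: 29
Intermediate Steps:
N(J) = -8 + J²
p(28, -61) + N(4) = 21 + (-8 + 4²) = 21 + (-8 + 16) = 21 + 8 = 29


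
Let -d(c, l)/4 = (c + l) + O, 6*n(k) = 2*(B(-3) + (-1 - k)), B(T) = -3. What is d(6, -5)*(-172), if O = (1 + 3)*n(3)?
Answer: -17200/3 ≈ -5733.3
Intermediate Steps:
n(k) = -4/3 - k/3 (n(k) = (2*(-3 + (-1 - k)))/6 = (2*(-4 - k))/6 = (-8 - 2*k)/6 = -4/3 - k/3)
O = -28/3 (O = (1 + 3)*(-4/3 - ⅓*3) = 4*(-4/3 - 1) = 4*(-7/3) = -28/3 ≈ -9.3333)
d(c, l) = 112/3 - 4*c - 4*l (d(c, l) = -4*((c + l) - 28/3) = -4*(-28/3 + c + l) = 112/3 - 4*c - 4*l)
d(6, -5)*(-172) = (112/3 - 4*6 - 4*(-5))*(-172) = (112/3 - 24 + 20)*(-172) = (100/3)*(-172) = -17200/3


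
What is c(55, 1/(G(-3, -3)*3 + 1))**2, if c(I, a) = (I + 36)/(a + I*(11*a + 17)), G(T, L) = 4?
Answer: 28561/3323329 ≈ 0.0085941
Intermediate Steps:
c(I, a) = (36 + I)/(a + I*(17 + 11*a))
c(55, 1/(G(-3, -3)*3 + 1))**2 = ((36 + 55)/(1/(4*3 + 1) + 17*55 + 11*55/(4*3 + 1)))**2 = (91/(1/(12 + 1) + 935 + 11*55/(12 + 1)))**2 = (91/(1/13 + 935 + 11*55/13))**2 = (91/(1/13 + 935 + 11*55*(1/13)))**2 = (91/(1/13 + 935 + 605/13))**2 = (91/(12761/13))**2 = ((13/12761)*91)**2 = (169/1823)**2 = 28561/3323329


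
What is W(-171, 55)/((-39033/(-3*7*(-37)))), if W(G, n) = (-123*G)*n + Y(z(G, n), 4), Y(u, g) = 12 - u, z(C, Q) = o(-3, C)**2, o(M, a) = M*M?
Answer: -99865738/4337 ≈ -23026.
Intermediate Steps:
o(M, a) = M**2
z(C, Q) = 81 (z(C, Q) = ((-3)**2)**2 = 9**2 = 81)
W(G, n) = -69 - 123*G*n (W(G, n) = (-123*G)*n + (12 - 1*81) = -123*G*n + (12 - 81) = -123*G*n - 69 = -69 - 123*G*n)
W(-171, 55)/((-39033/(-3*7*(-37)))) = (-69 - 123*(-171)*55)/((-39033/(-3*7*(-37)))) = (-69 + 1156815)/((-39033/((-21*(-37))))) = 1156746/((-39033/777)) = 1156746/((-39033*1/777)) = 1156746/(-13011/259) = 1156746*(-259/13011) = -99865738/4337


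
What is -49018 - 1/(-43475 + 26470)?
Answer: -833551089/17005 ≈ -49018.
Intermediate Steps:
-49018 - 1/(-43475 + 26470) = -49018 - 1/(-17005) = -49018 - 1*(-1/17005) = -49018 + 1/17005 = -833551089/17005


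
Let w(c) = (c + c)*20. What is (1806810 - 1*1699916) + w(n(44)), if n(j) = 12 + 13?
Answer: 107894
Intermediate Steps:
n(j) = 25
w(c) = 40*c (w(c) = (2*c)*20 = 40*c)
(1806810 - 1*1699916) + w(n(44)) = (1806810 - 1*1699916) + 40*25 = (1806810 - 1699916) + 1000 = 106894 + 1000 = 107894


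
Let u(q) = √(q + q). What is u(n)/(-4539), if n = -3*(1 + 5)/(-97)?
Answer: -2*√97/146761 ≈ -0.00013422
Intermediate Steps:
n = 18/97 (n = -3*6*(-1/97) = -18*(-1/97) = 18/97 ≈ 0.18557)
u(q) = √2*√q (u(q) = √(2*q) = √2*√q)
u(n)/(-4539) = (√2*√(18/97))/(-4539) = (√2*(3*√194/97))*(-1/4539) = (6*√97/97)*(-1/4539) = -2*√97/146761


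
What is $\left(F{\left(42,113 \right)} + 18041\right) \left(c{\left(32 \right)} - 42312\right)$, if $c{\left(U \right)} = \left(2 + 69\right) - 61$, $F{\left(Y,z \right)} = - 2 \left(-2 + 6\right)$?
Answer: $-762831966$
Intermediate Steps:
$F{\left(Y,z \right)} = -8$ ($F{\left(Y,z \right)} = \left(-2\right) 4 = -8$)
$c{\left(U \right)} = 10$ ($c{\left(U \right)} = 71 - 61 = 10$)
$\left(F{\left(42,113 \right)} + 18041\right) \left(c{\left(32 \right)} - 42312\right) = \left(-8 + 18041\right) \left(10 - 42312\right) = 18033 \left(-42302\right) = -762831966$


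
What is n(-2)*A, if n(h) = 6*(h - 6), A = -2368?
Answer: 113664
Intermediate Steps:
n(h) = -36 + 6*h (n(h) = 6*(-6 + h) = -36 + 6*h)
n(-2)*A = (-36 + 6*(-2))*(-2368) = (-36 - 12)*(-2368) = -48*(-2368) = 113664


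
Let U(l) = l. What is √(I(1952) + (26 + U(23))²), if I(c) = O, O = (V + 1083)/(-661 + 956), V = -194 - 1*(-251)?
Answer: √8371333/59 ≈ 49.039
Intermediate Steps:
V = 57 (V = -194 + 251 = 57)
O = 228/59 (O = (57 + 1083)/(-661 + 956) = 1140/295 = 1140*(1/295) = 228/59 ≈ 3.8644)
I(c) = 228/59
√(I(1952) + (26 + U(23))²) = √(228/59 + (26 + 23)²) = √(228/59 + 49²) = √(228/59 + 2401) = √(141887/59) = √8371333/59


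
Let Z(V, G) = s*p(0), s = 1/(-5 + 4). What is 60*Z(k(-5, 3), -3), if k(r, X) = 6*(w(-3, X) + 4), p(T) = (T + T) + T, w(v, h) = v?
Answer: 0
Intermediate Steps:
p(T) = 3*T (p(T) = 2*T + T = 3*T)
s = -1 (s = 1/(-1) = -1)
k(r, X) = 6 (k(r, X) = 6*(-3 + 4) = 6*1 = 6)
Z(V, G) = 0 (Z(V, G) = -3*0 = -1*0 = 0)
60*Z(k(-5, 3), -3) = 60*0 = 0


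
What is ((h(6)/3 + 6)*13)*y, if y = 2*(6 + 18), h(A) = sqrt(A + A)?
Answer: 3744 + 416*sqrt(3) ≈ 4464.5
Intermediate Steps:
h(A) = sqrt(2)*sqrt(A) (h(A) = sqrt(2*A) = sqrt(2)*sqrt(A))
y = 48 (y = 2*24 = 48)
((h(6)/3 + 6)*13)*y = (((sqrt(2)*sqrt(6))/3 + 6)*13)*48 = (((2*sqrt(3))*(1/3) + 6)*13)*48 = ((2*sqrt(3)/3 + 6)*13)*48 = ((6 + 2*sqrt(3)/3)*13)*48 = (78 + 26*sqrt(3)/3)*48 = 3744 + 416*sqrt(3)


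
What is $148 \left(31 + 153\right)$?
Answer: $27232$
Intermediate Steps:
$148 \left(31 + 153\right) = 148 \cdot 184 = 27232$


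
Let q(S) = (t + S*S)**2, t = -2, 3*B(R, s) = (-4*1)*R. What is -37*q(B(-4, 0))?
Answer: -2095828/81 ≈ -25874.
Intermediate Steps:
B(R, s) = -4*R/3 (B(R, s) = ((-4*1)*R)/3 = (-4*R)/3 = -4*R/3)
q(S) = (-2 + S**2)**2 (q(S) = (-2 + S*S)**2 = (-2 + S**2)**2)
-37*q(B(-4, 0)) = -37*(-2 + (-4/3*(-4))**2)**2 = -37*(-2 + (16/3)**2)**2 = -37*(-2 + 256/9)**2 = -37*(238/9)**2 = -37*56644/81 = -2095828/81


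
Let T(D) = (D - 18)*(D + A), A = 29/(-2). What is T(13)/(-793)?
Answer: -15/1586 ≈ -0.0094578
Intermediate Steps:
A = -29/2 (A = 29*(-½) = -29/2 ≈ -14.500)
T(D) = (-18 + D)*(-29/2 + D) (T(D) = (D - 18)*(D - 29/2) = (-18 + D)*(-29/2 + D))
T(13)/(-793) = (261 + 13² - 65/2*13)/(-793) = (261 + 169 - 845/2)*(-1/793) = (15/2)*(-1/793) = -15/1586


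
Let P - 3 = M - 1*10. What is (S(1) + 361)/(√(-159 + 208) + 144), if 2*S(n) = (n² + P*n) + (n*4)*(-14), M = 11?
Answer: 671/302 ≈ 2.2219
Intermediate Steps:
P = 4 (P = 3 + (11 - 1*10) = 3 + (11 - 10) = 3 + 1 = 4)
S(n) = n²/2 - 26*n (S(n) = ((n² + 4*n) + (n*4)*(-14))/2 = ((n² + 4*n) + (4*n)*(-14))/2 = ((n² + 4*n) - 56*n)/2 = (n² - 52*n)/2 = n²/2 - 26*n)
(S(1) + 361)/(√(-159 + 208) + 144) = ((½)*1*(-52 + 1) + 361)/(√(-159 + 208) + 144) = ((½)*1*(-51) + 361)/(√49 + 144) = (-51/2 + 361)/(7 + 144) = (671/2)/151 = (671/2)*(1/151) = 671/302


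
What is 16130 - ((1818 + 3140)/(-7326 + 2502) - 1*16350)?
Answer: 1169317/36 ≈ 32481.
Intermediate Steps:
16130 - ((1818 + 3140)/(-7326 + 2502) - 1*16350) = 16130 - (4958/(-4824) - 16350) = 16130 - (4958*(-1/4824) - 16350) = 16130 - (-37/36 - 16350) = 16130 - 1*(-588637/36) = 16130 + 588637/36 = 1169317/36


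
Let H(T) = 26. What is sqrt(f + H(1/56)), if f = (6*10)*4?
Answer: sqrt(266) ≈ 16.310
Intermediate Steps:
f = 240 (f = 60*4 = 240)
sqrt(f + H(1/56)) = sqrt(240 + 26) = sqrt(266)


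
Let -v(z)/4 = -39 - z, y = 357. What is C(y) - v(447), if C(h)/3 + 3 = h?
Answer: -882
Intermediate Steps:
C(h) = -9 + 3*h
v(z) = 156 + 4*z (v(z) = -4*(-39 - z) = 156 + 4*z)
C(y) - v(447) = (-9 + 3*357) - (156 + 4*447) = (-9 + 1071) - (156 + 1788) = 1062 - 1*1944 = 1062 - 1944 = -882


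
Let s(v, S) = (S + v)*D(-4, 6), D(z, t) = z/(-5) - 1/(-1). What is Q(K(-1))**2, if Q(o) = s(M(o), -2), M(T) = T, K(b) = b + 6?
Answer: 729/25 ≈ 29.160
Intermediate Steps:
K(b) = 6 + b
D(z, t) = 1 - z/5 (D(z, t) = z*(-1/5) - 1*(-1) = -z/5 + 1 = 1 - z/5)
s(v, S) = 9*S/5 + 9*v/5 (s(v, S) = (S + v)*(1 - 1/5*(-4)) = (S + v)*(1 + 4/5) = (S + v)*(9/5) = 9*S/5 + 9*v/5)
Q(o) = -18/5 + 9*o/5 (Q(o) = (9/5)*(-2) + 9*o/5 = -18/5 + 9*o/5)
Q(K(-1))**2 = (-18/5 + 9*(6 - 1)/5)**2 = (-18/5 + (9/5)*5)**2 = (-18/5 + 9)**2 = (27/5)**2 = 729/25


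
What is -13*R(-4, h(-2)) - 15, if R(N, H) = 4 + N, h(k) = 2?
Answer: -15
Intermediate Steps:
-13*R(-4, h(-2)) - 15 = -13*(4 - 4) - 15 = -13*0 - 15 = 0 - 15 = -15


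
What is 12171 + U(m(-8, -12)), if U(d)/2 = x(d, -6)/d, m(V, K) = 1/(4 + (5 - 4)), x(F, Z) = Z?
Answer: 12111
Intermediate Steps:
m(V, K) = 1/5 (m(V, K) = 1/(4 + 1) = 1/5)
U(d) = -12/d (U(d) = 2*(-6/d) = -12/d)
12171 + U(m(-8, -12)) = 12171 - 12/1/5 = 12171 - 12*5 = 12171 - 60 = 12111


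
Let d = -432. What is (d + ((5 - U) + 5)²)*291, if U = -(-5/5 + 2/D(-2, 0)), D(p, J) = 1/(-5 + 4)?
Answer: -111453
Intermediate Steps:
D(p, J) = -1 (D(p, J) = 1/(-1) = -1)
U = 3 (U = -(-5/5 + 2/(-1)) = -(-5*⅕ + 2*(-1)) = -(-1 - 2) = -1*(-3) = 3)
(d + ((5 - U) + 5)²)*291 = (-432 + ((5 - 1*3) + 5)²)*291 = (-432 + ((5 - 3) + 5)²)*291 = (-432 + (2 + 5)²)*291 = (-432 + 7²)*291 = (-432 + 49)*291 = -383*291 = -111453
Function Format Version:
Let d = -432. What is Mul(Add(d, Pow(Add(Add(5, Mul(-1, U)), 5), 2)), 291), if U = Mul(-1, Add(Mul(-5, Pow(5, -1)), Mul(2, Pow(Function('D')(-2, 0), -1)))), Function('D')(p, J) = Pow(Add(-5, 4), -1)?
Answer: -111453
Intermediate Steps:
Function('D')(p, J) = -1 (Function('D')(p, J) = Pow(-1, -1) = -1)
U = 3 (U = Mul(-1, Add(Mul(-5, Pow(5, -1)), Mul(2, Pow(-1, -1)))) = Mul(-1, Add(Mul(-5, Rational(1, 5)), Mul(2, -1))) = Mul(-1, Add(-1, -2)) = Mul(-1, -3) = 3)
Mul(Add(d, Pow(Add(Add(5, Mul(-1, U)), 5), 2)), 291) = Mul(Add(-432, Pow(Add(Add(5, Mul(-1, 3)), 5), 2)), 291) = Mul(Add(-432, Pow(Add(Add(5, -3), 5), 2)), 291) = Mul(Add(-432, Pow(Add(2, 5), 2)), 291) = Mul(Add(-432, Pow(7, 2)), 291) = Mul(Add(-432, 49), 291) = Mul(-383, 291) = -111453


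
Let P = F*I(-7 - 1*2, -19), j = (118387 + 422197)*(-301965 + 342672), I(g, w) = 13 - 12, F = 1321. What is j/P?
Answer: 22005552888/1321 ≈ 1.6658e+7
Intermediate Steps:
I(g, w) = 1
j = 22005552888 (j = 540584*40707 = 22005552888)
P = 1321 (P = 1321*1 = 1321)
j/P = 22005552888/1321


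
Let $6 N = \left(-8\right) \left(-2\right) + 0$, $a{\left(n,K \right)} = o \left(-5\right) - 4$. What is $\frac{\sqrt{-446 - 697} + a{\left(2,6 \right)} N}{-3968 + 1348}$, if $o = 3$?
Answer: $\frac{38}{1965} - \frac{3 i \sqrt{127}}{2620} \approx 0.019338 - 0.012904 i$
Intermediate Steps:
$a{\left(n,K \right)} = -19$ ($a{\left(n,K \right)} = 3 \left(-5\right) - 4 = -15 - 4 = -19$)
$N = \frac{8}{3}$ ($N = \frac{\left(-8\right) \left(-2\right) + 0}{6} = \frac{16 + 0}{6} = \frac{1}{6} \cdot 16 = \frac{8}{3} \approx 2.6667$)
$\frac{\sqrt{-446 - 697} + a{\left(2,6 \right)} N}{-3968 + 1348} = \frac{\sqrt{-446 - 697} - \frac{152}{3}}{-3968 + 1348} = \frac{\sqrt{-1143} - \frac{152}{3}}{-2620} = \left(3 i \sqrt{127} - \frac{152}{3}\right) \left(- \frac{1}{2620}\right) = \left(- \frac{152}{3} + 3 i \sqrt{127}\right) \left(- \frac{1}{2620}\right) = \frac{38}{1965} - \frac{3 i \sqrt{127}}{2620}$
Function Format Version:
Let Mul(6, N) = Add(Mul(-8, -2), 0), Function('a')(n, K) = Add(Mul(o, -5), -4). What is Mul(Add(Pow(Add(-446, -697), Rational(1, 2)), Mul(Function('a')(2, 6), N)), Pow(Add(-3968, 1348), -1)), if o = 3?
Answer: Add(Rational(38, 1965), Mul(Rational(-3, 2620), I, Pow(127, Rational(1, 2)))) ≈ Add(0.019338, Mul(-0.012904, I))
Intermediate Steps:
Function('a')(n, K) = -19 (Function('a')(n, K) = Add(Mul(3, -5), -4) = Add(-15, -4) = -19)
N = Rational(8, 3) (N = Mul(Rational(1, 6), Add(Mul(-8, -2), 0)) = Mul(Rational(1, 6), Add(16, 0)) = Mul(Rational(1, 6), 16) = Rational(8, 3) ≈ 2.6667)
Mul(Add(Pow(Add(-446, -697), Rational(1, 2)), Mul(Function('a')(2, 6), N)), Pow(Add(-3968, 1348), -1)) = Mul(Add(Pow(Add(-446, -697), Rational(1, 2)), Mul(-19, Rational(8, 3))), Pow(Add(-3968, 1348), -1)) = Mul(Add(Pow(-1143, Rational(1, 2)), Rational(-152, 3)), Pow(-2620, -1)) = Mul(Add(Mul(3, I, Pow(127, Rational(1, 2))), Rational(-152, 3)), Rational(-1, 2620)) = Mul(Add(Rational(-152, 3), Mul(3, I, Pow(127, Rational(1, 2)))), Rational(-1, 2620)) = Add(Rational(38, 1965), Mul(Rational(-3, 2620), I, Pow(127, Rational(1, 2))))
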